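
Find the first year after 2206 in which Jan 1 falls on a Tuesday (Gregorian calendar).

Jan 1 advances by 2 weekdays after a leap year and by 1 after a common year.
2206: Jan 1 is Wednesday.
2207: Thursday
2208: Friday (leap)
2209: Sunday
2210: Monday
2211: Tuesday
2211 begins on a Tuesday

2211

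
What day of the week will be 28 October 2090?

Saturday

January 1, 2090 is a Sunday.
October 28 is day 301 of the year, i.e. 300 days after Jan 1.
300 mod 7 = 6, so advance 6 weekdays from Sunday: Saturday.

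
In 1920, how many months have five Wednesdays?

A month of length L has five Wednesdays iff its first Wednesday is on day ≤ L−28 (so day 1–3 in a 31-day month, 1–2 in a 30-day month, day 1 in a leap February).
Checking each month of 1920: Jan starts Thu (31d); Feb starts Sun (29d); Mar starts Mon (31d) ✓; Apr starts Thu (30d); May starts Sat (31d); Jun starts Tue (30d) ✓; Jul starts Thu (31d); Aug starts Sun (31d); Sep starts Wed (30d) ✓; Oct starts Fri (31d); Nov starts Mon (30d); Dec starts Wed (31d) ✓.
Five-Wednesday months: March, June, September, December → 4.

4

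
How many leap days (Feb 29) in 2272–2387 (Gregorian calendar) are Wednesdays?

4

Leap years in 2272–2387: 28 of them.
Feb 29 weekday advances by 5 (mod 7) from one leap year to the next four years later (or differs when a century non-leap intervenes).
Leap-day weekdays: 2272:Thu 2276:Tue 2280:Sun 2284:Fri 2288:Wed✓ 2292:Mon 2296:Sat 2304:Mon 2308:Sat 2312:Thu 2316:Tue 2320:Sun 2324:Fri 2328:Wed✓ 2332:Mon 2336:Sat 2340:Thu 2344:Tue 2348:Sun 2352:Fri 2356:Wed✓ 2360:Mon 2364:Sat 2368:Thu 2372:Tue 2376:Sun 2380:Fri 2384:Wed✓
Wednesday: 2288, 2328, 2356, 2384 → 4.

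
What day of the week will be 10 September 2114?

Monday

January 1, 2114 is a Monday.
September 10 is day 253 of the year, i.e. 252 days after Jan 1.
252 mod 7 = 0, so advance 0 weekdays from Monday: Monday.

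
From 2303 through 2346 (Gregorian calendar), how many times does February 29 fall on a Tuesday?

2

Leap years in 2303–2346: 11 of them.
Feb 29 weekday advances by 5 (mod 7) from one leap year to the next four years later (or differs when a century non-leap intervenes).
Leap-day weekdays: 2304:Mon 2308:Sat 2312:Thu 2316:Tue✓ 2320:Sun 2324:Fri 2328:Wed 2332:Mon 2336:Sat 2340:Thu 2344:Tue✓
Tuesday: 2316, 2344 → 2.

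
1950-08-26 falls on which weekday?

January 1, 1950 is a Sunday.
August 26 is day 238 of the year, i.e. 237 days after Jan 1.
237 mod 7 = 6, so advance 6 weekdays from Sunday: Saturday.

Saturday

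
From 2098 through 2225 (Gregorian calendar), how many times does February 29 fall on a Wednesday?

5

Leap years in 2098–2225: 30 of them.
Feb 29 weekday advances by 5 (mod 7) from one leap year to the next four years later (or differs when a century non-leap intervenes).
Leap-day weekdays: 2104:Fri 2108:Wed✓ 2112:Mon 2116:Sat 2120:Thu 2124:Tue 2128:Sun 2132:Fri 2136:Wed✓ 2140:Mon 2144:Sat 2148:Thu 2152:Tue …(4 more)… 2172:Sat 2176:Thu 2180:Tue 2184:Sun 2188:Fri 2192:Wed✓ 2196:Mon 2204:Wed✓ 2208:Mon 2212:Sat 2216:Thu 2220:Tue 2224:Sun
Wednesday: 2108, 2136, 2164, 2192, 2204 → 5.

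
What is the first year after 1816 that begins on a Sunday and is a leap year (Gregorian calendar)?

1832

Jan 1 advances by 2 weekdays after a leap year and by 1 after a common year.
1816: Jan 1 is Monday (leap).
1817: Wednesday
1818: Thursday
1819: Friday
1820: Saturday (leap)
1821: Monday
1822: Tuesday
1823: Wednesday
1824: Thursday (leap)
1825: Saturday
1826: Sunday
1827: Monday
1828: Tuesday (leap)
1829: Thursday
1830: Friday
1831: Saturday
1832: Sunday (leap)
1832 begins on a Sunday and is a leap year.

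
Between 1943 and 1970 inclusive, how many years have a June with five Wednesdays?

8

June has 30 days; it has five Wednesdays when Wednesday falls among the first (month-length − 28) days — i.e. when June 1 is one of Wednesday/Tuesday.
June 1 by year: 1943:Tue✓ 1944:Thu 1945:Fri 1946:Sat 1947:Sun 1948:Tue✓ 1949:Wed✓ 1950:Thu 1951:Fri 1952:Sun 1953:Mon 1954:Tue✓ 1955:Wed✓ 1956:Fri 1957:Sat 1958:Sun 1959:Mon 1960:Wed✓ 1961:Thu 1962:Fri 1963:Sat 1964:Mon 1965:Tue✓ 1966:Wed✓ 1967:Thu 1968:Sat 1969:Sun 1970:Mon
Years with five Wednesdays: 1943, 1948, 1949, 1954, 1955, 1960, 1965, 1966 → 8.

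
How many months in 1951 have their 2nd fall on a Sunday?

Check the 2nd of each month of 1951: Jan 2: Tue, Feb 2: Fri, Mar 2: Fri, Apr 2: Mon, May 2: Wed, Jun 2: Sat, Jul 2: Mon, Aug 2: Thu, Sep 2: Sun, Oct 2: Tue, Nov 2: Fri, Dec 2: Sun.
Sunday occurs in September, December — 2 months.

2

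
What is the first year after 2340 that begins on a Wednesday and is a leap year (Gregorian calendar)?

Jan 1 advances by 2 weekdays after a leap year and by 1 after a common year.
2340: Jan 1 is Monday (leap).
2341: Wednesday
2342: Thursday
2343: Friday
2344: Saturday (leap)
2345: Monday
2346: Tuesday
2347: Wednesday
2348: Thursday (leap)
2349: Saturday
2350: Sunday
2351: Monday
2352: Tuesday (leap)
2353: Thursday
2354: Friday
2355: Saturday
2356: Sunday (leap)
2357: Tuesday
2358: Wednesday
2359: Thursday
2360: Friday (leap)
2361: Sunday
2362: Monday
2363: Tuesday
2364: Wednesday (leap)
2364 begins on a Wednesday and is a leap year.

2364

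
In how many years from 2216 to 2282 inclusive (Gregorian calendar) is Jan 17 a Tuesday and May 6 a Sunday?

Check each year's weekday for Jan 17 and May 6:
  2216: Wed/Mon  2217: Fri/Tue  2218: Sat/Wed  2219: Sun/Thu  2220: Mon/Sat  2221: Wed/Sun  2222: Thu/Mon  2223: Fri/Tue  2224: Sat/Thu  2225: Mon/Fri  2226: Tue/Sat  2227: Wed/Sun  2228: Thu/Tue  2229: Sat/Wed  …(39 more)…  2269: Sun/Thu  2270: Mon/Fri  2271: Tue/Sat  2272: Wed/Mon  2273: Fri/Tue  2274: Sat/Wed  2275: Sun/Thu  2276: Mon/Sat  2277: Wed/Sun  2278: Thu/Mon  2279: Fri/Tue  2280: Sat/Thu  2281: Mon/Fri  2282: Tue/Sat
Both conditions hold in: 2232, 2260 — 2.

2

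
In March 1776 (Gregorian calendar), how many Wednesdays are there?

4

March 1776 has 31 days and begins on Friday.
The first Wednesday is March 6.
Wednesdays fall on 6, 13, 20, 27 — that's 4.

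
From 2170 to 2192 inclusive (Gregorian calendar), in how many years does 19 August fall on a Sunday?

Track 19 August's weekday year by year (advancing +1, or +2 across a Feb 29):
  2170: Sun ✓  2171: Mon (+1)  2172: Wed (+2)  2173: Thu (+1)  2174: Fri (+1)
  2175: Sat (+1)  2176: Mon (+2)  2177: Tue (+1)  2178: Wed (+1)  2179: Thu (+1)
  2180: Sat (+2)  2181: Sun (+1) ✓  2182: Mon (+1)  2183: Tue (+1)  2184: Thu (+2)
  2185: Fri (+1)  2186: Sat (+1)  2187: Sun (+1) ✓  2188: Tue (+2)  2189: Wed (+1)
  2190: Thu (+1)  2191: Fri (+1)  2192: Sun (+2) ✓
Sunday years: 2170, 2181, 2187, 2192 — 4 in total.

4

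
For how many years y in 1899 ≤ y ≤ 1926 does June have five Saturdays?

8

June has 30 days; it has five Saturdays when Saturday falls among the first (month-length − 28) days — i.e. when June 1 is one of Saturday/Friday.
June 1 by year: 1899:Thu 1900:Fri✓ 1901:Sat✓ 1902:Sun 1903:Mon 1904:Wed 1905:Thu 1906:Fri✓ 1907:Sat✓ 1908:Mon 1909:Tue 1910:Wed 1911:Thu 1912:Sat✓ 1913:Sun 1914:Mon 1915:Tue 1916:Thu 1917:Fri✓ 1918:Sat✓ 1919:Sun 1920:Tue 1921:Wed 1922:Thu 1923:Fri✓ 1924:Sun 1925:Mon 1926:Tue
Years with five Saturdays: 1900, 1901, 1906, 1907, 1912, 1917, 1918, 1923 → 8.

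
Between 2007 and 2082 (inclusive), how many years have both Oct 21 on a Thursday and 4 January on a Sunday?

2

Check each year's weekday for Oct 21 and 4 January:
  2007: Sun/Thu  2008: Tue/Fri  2009: Wed/Sun  2010: Thu/Mon  2011: Fri/Tue  2012: Sun/Wed  2013: Mon/Fri  2014: Tue/Sat  2015: Wed/Sun  2016: Fri/Mon  2017: Sat/Wed  2018: Sun/Thu  2019: Mon/Fri  2020: Wed/Sat  …(48 more)…  2069: Mon/Fri  2070: Tue/Sat  2071: Wed/Sun  2072: Fri/Mon  2073: Sat/Wed  2074: Sun/Thu  2075: Mon/Fri  2076: Wed/Sat  2077: Thu/Mon  2078: Fri/Tue  2079: Sat/Wed  2080: Mon/Thu  2081: Tue/Sat  2082: Wed/Sun
Both conditions hold in: 2032, 2060 — 2.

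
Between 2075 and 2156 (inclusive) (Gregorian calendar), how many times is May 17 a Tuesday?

Track May 17's weekday year by year (advancing +1, or +2 across a Feb 29):
  2075: Fri  2076: Sun (+2)  2077: Mon (+1)  2078: Tue (+1) ✓  2079: Wed (+1)
  2080: Fri (+2)  2081: Sat (+1)  2082: Sun (+1)  2083: Mon (+1)  2084: Wed (+2)
  2085: Thu (+1)  2086: Fri (+1)  2087: Sat (+1)  2088: Mon (+2)  … (54 more years) …
  2143: Fri (+1)  2144: Sun (+2)  2145: Mon (+1)  2146: Tue (+1) ✓  2147: Wed (+1)
  2148: Fri (+2)  2149: Sat (+1)  2150: Sun (+1)  2151: Mon (+1)  2152: Wed (+2)
  2153: Thu (+1)  2154: Fri (+1)  2155: Sat (+1)  2156: Mon (+2)
Tuesday years: 2078, 2089, 2095, 2101, 2107, 2112, 2118, 2129, 2135, 2140, 2146 — 11 in total.

11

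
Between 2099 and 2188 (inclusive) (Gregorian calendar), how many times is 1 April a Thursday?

Track 1 April's weekday year by year (advancing +1, or +2 across a Feb 29):
  2099: Wed  2100: Thu (+1) ✓  2101: Fri (+1)  2102: Sat (+1)  2103: Sun (+1)
  2104: Tue (+2)  2105: Wed (+1)  2106: Thu (+1) ✓  2107: Fri (+1)  2108: Sun (+2)
  2109: Mon (+1)  2110: Tue (+1)  2111: Wed (+1)  2112: Fri (+2)  … (62 more years) …
  2175: Sat (+1)  2176: Mon (+2)  2177: Tue (+1)  2178: Wed (+1)  2179: Thu (+1) ✓
  2180: Sat (+2)  2181: Sun (+1)  2182: Mon (+1)  2183: Tue (+1)  2184: Thu (+2) ✓
  2185: Fri (+1)  2186: Sat (+1)  2187: Sun (+1)  2188: Tue (+2)
Thursday years: 2100, 2106, 2117, 2123, 2128, 2134, 2145, 2151, 2156, 2162, 2173, 2179, 2184 — 13 in total.

13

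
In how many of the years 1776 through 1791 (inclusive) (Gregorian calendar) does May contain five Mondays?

May has 31 days; it has five Mondays when Monday falls among the first (month-length − 28) days — i.e. when May 1 is one of Monday/Sunday/Saturday.
May 1 by year: 1776:Wed 1777:Thu 1778:Fri 1779:Sat✓ 1780:Mon✓ 1781:Tue 1782:Wed 1783:Thu 1784:Sat✓ 1785:Sun✓ 1786:Mon✓ 1787:Tue 1788:Thu 1789:Fri 1790:Sat✓ 1791:Sun✓
Years with five Mondays: 1779, 1780, 1784, 1785, 1786, 1790, 1791 → 7.

7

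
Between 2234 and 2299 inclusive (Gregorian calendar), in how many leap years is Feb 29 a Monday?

3

Leap years in 2234–2299: 16 of them.
Feb 29 weekday advances by 5 (mod 7) from one leap year to the next four years later (or differs when a century non-leap intervenes).
Leap-day weekdays: 2236:Mon✓ 2240:Sat 2244:Thu 2248:Tue 2252:Sun 2256:Fri 2260:Wed 2264:Mon✓ 2268:Sat 2272:Thu 2276:Tue 2280:Sun 2284:Fri 2288:Wed 2292:Mon✓ 2296:Sat
Monday: 2236, 2264, 2292 → 3.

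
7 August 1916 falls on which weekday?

Monday

January 1, 1916 is a Saturday.
August 7 is day 220 of the year, i.e. 219 days after Jan 1.
219 mod 7 = 2, so advance 2 weekdays from Saturday: Monday.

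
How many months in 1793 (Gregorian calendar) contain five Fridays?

A month of length L has five Fridays iff its first Friday is on day ≤ L−28 (so day 1–3 in a 31-day month, 1–2 in a 30-day month, day 1 in a leap February).
Checking each month of 1793: Jan starts Tue (31d); Feb starts Fri (28d); Mar starts Fri (31d) ✓; Apr starts Mon (30d); May starts Wed (31d) ✓; Jun starts Sat (30d); Jul starts Mon (31d); Aug starts Thu (31d) ✓; Sep starts Sun (30d); Oct starts Tue (31d); Nov starts Fri (30d) ✓; Dec starts Sun (31d).
Five-Friday months: March, May, August, November → 4.

4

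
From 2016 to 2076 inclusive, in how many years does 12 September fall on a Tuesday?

9

Track 12 September's weekday year by year (advancing +1, or +2 across a Feb 29):
  2016: Mon  2017: Tue (+1) ✓  2018: Wed (+1)  2019: Thu (+1)  2020: Sat (+2)
  2021: Sun (+1)  2022: Mon (+1)  2023: Tue (+1) ✓  2024: Thu (+2)  2025: Fri (+1)
  2026: Sat (+1)  2027: Sun (+1)  2028: Tue (+2) ✓  2029: Wed (+1)  … (33 more years) …
  2063: Wed (+1)  2064: Fri (+2)  2065: Sat (+1)  2066: Sun (+1)  2067: Mon (+1)
  2068: Wed (+2)  2069: Thu (+1)  2070: Fri (+1)  2071: Sat (+1)  2072: Mon (+2)
  2073: Tue (+1) ✓  2074: Wed (+1)  2075: Thu (+1)  2076: Sat (+2)
Tuesday years: 2017, 2023, 2028, 2034, 2045, 2051, 2056, 2062, 2073 — 9 in total.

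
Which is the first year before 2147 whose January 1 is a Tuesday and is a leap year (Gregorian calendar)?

2132

Jan 1 advances by 2 weekdays after a leap year and by 1 after a common year.
2147: Jan 1 is Sunday.
2146: Saturday
2145: Friday
2144: Wednesday (leap)
2143: Tuesday
2142: Monday
2141: Sunday
2140: Friday (leap)
2139: Thursday
2138: Wednesday
2137: Tuesday
2136: Sunday (leap)
2135: Saturday
2134: Friday
2133: Thursday
2132: Tuesday (leap)
2132 begins on a Tuesday and is a leap year.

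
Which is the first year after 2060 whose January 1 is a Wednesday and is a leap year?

2076

Jan 1 advances by 2 weekdays after a leap year and by 1 after a common year.
2060: Jan 1 is Thursday (leap).
2061: Saturday
2062: Sunday
2063: Monday
2064: Tuesday (leap)
2065: Thursday
2066: Friday
2067: Saturday
2068: Sunday (leap)
2069: Tuesday
2070: Wednesday
2071: Thursday
2072: Friday (leap)
2073: Sunday
2074: Monday
2075: Tuesday
2076: Wednesday (leap)
2076 begins on a Wednesday and is a leap year.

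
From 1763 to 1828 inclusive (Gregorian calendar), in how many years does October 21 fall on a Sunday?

10

Track October 21's weekday year by year (advancing +1, or +2 across a Feb 29):
  1763: Fri  1764: Sun (+2) ✓  1765: Mon (+1)  1766: Tue (+1)  1767: Wed (+1)
  1768: Fri (+2)  1769: Sat (+1)  1770: Sun (+1) ✓  1771: Mon (+1)  1772: Wed (+2)
  1773: Thu (+1)  1774: Fri (+1)  1775: Sat (+1)  1776: Mon (+2)  … (38 more years) …
  1815: Sat (+1)  1816: Mon (+2)  1817: Tue (+1)  1818: Wed (+1)  1819: Thu (+1)
  1820: Sat (+2)  1821: Sun (+1) ✓  1822: Mon (+1)  1823: Tue (+1)  1824: Thu (+2)
  1825: Fri (+1)  1826: Sat (+1)  1827: Sun (+1) ✓  1828: Tue (+2)
Sunday years: 1764, 1770, 1781, 1787, 1792, 1798, 1804, 1810, 1821, 1827 — 10 in total.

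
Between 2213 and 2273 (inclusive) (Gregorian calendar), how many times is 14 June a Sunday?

8

Track 14 June's weekday year by year (advancing +1, or +2 across a Feb 29):
  2213: Mon  2214: Tue (+1)  2215: Wed (+1)  2216: Fri (+2)  2217: Sat (+1)
  2218: Sun (+1) ✓  2219: Mon (+1)  2220: Wed (+2)  2221: Thu (+1)  2222: Fri (+1)
  2223: Sat (+1)  2224: Mon (+2)  2225: Tue (+1)  2226: Wed (+1)  … (33 more years) …
  2260: Thu (+2)  2261: Fri (+1)  2262: Sat (+1)  2263: Sun (+1) ✓  2264: Tue (+2)
  2265: Wed (+1)  2266: Thu (+1)  2267: Fri (+1)  2268: Sun (+2) ✓  2269: Mon (+1)
  2270: Tue (+1)  2271: Wed (+1)  2272: Fri (+2)  2273: Sat (+1)
Sunday years: 2218, 2229, 2235, 2240, 2246, 2257, 2263, 2268 — 8 in total.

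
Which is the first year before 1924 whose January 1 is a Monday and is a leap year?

Jan 1 advances by 2 weekdays after a leap year and by 1 after a common year.
1924: Jan 1 is Tuesday (leap).
1923: Monday
1922: Sunday
1921: Saturday
1920: Thursday (leap)
1919: Wednesday
1918: Tuesday
1917: Monday
1916: Saturday (leap)
1915: Friday
1914: Thursday
1913: Wednesday
1912: Monday (leap)
1912 begins on a Monday and is a leap year.

1912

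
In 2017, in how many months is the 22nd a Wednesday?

3

Check the 22nd of each month of 2017: Jan 22: Sun, Feb 22: Wed, Mar 22: Wed, Apr 22: Sat, May 22: Mon, Jun 22: Thu, Jul 22: Sat, Aug 22: Tue, Sep 22: Fri, Oct 22: Sun, Nov 22: Wed, Dec 22: Fri.
Wednesday occurs in February, March, November — 3 months.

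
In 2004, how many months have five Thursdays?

5

A month of length L has five Thursdays iff its first Thursday is on day ≤ L−28 (so day 1–3 in a 31-day month, 1–2 in a 30-day month, day 1 in a leap February).
Checking each month of 2004: Jan starts Thu (31d) ✓; Feb starts Sun (29d); Mar starts Mon (31d); Apr starts Thu (30d) ✓; May starts Sat (31d); Jun starts Tue (30d); Jul starts Thu (31d) ✓; Aug starts Sun (31d); Sep starts Wed (30d) ✓; Oct starts Fri (31d); Nov starts Mon (30d); Dec starts Wed (31d) ✓.
Five-Thursday months: January, April, July, September, December → 5.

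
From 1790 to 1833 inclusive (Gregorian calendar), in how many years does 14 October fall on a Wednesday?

Track 14 October's weekday year by year (advancing +1, or +2 across a Feb 29):
  1790: Thu  1791: Fri (+1)  1792: Sun (+2)  1793: Mon (+1)  1794: Tue (+1)
  1795: Wed (+1) ✓  1796: Fri (+2)  1797: Sat (+1)  1798: Sun (+1)  1799: Mon (+1)
  1800: Tue (+1)  1801: Wed (+1) ✓  1802: Thu (+1)  1803: Fri (+1)  … (16 more years) …
  1820: Sat (+2)  1821: Sun (+1)  1822: Mon (+1)  1823: Tue (+1)  1824: Thu (+2)
  1825: Fri (+1)  1826: Sat (+1)  1827: Sun (+1)  1828: Tue (+2)  1829: Wed (+1) ✓
  1830: Thu (+1)  1831: Fri (+1)  1832: Sun (+2)  1833: Mon (+1)
Wednesday years: 1795, 1801, 1807, 1812, 1818, 1829 — 6 in total.

6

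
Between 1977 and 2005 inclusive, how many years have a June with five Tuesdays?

June has 30 days; it has five Tuesdays when Tuesday falls among the first (month-length − 28) days — i.e. when June 1 is one of Tuesday/Monday.
June 1 by year: 1977:Wed 1978:Thu 1979:Fri 1980:Sun 1981:Mon✓ 1982:Tue✓ 1983:Wed 1984:Fri 1985:Sat 1986:Sun 1987:Mon✓ 1988:Wed 1989:Thu 1990:Fri 1991:Sat 1992:Mon✓ 1993:Tue✓ 1994:Wed 1995:Thu 1996:Sat 1997:Sun 1998:Mon✓ 1999:Tue✓ 2000:Thu 2001:Fri 2002:Sat 2003:Sun 2004:Tue✓ 2005:Wed
Years with five Tuesdays: 1981, 1982, 1987, 1992, 1993, 1998, 1999, 2004 → 8.

8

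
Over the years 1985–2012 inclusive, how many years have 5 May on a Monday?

4

Track 5 May's weekday year by year (advancing +1, or +2 across a Feb 29):
  1985: Sun  1986: Mon (+1) ✓  1987: Tue (+1)  1988: Thu (+2)  1989: Fri (+1)
  1990: Sat (+1)  1991: Sun (+1)  1992: Tue (+2)  1993: Wed (+1)  1994: Thu (+1)
  1995: Fri (+1)  1996: Sun (+2)  1997: Mon (+1) ✓  1998: Tue (+1)  1999: Wed (+1)
  2000: Fri (+2)  2001: Sat (+1)  2002: Sun (+1)  2003: Mon (+1) ✓  2004: Wed (+2)
  2005: Thu (+1)  2006: Fri (+1)  2007: Sat (+1)  2008: Mon (+2) ✓  2009: Tue (+1)
  2010: Wed (+1)  2011: Thu (+1)  2012: Sat (+2)
Monday years: 1986, 1997, 2003, 2008 — 4 in total.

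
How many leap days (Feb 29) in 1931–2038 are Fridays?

Leap years in 1931–2038: 27 of them.
Feb 29 weekday advances by 5 (mod 7) from one leap year to the next four years later (or differs when a century non-leap intervenes).
Leap-day weekdays: 1932:Mon 1936:Sat 1940:Thu 1944:Tue 1948:Sun 1952:Fri✓ 1956:Wed 1960:Mon 1964:Sat 1968:Thu 1972:Tue 1976:Sun 1980:Fri✓ 1984:Wed 1988:Mon 1992:Sat 1996:Thu 2000:Tue 2004:Sun 2008:Fri✓ 2012:Wed 2016:Mon 2020:Sat 2024:Thu 2028:Tue 2032:Sun 2036:Fri✓
Friday: 1952, 1980, 2008, 2036 → 4.

4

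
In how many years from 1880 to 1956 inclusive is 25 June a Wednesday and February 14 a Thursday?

3

Check each year's weekday for 25 June and February 14:
  1880: Fri/Sat  1881: Sat/Mon  1882: Sun/Tue  1883: Mon/Wed  1884: Wed/Thu ✓  1885: Thu/Sat  1886: Fri/Sun  1887: Sat/Mon  1888: Mon/Tue  1889: Tue/Thu  1890: Wed/Fri  1891: Thu/Sat  1892: Sat/Sun  1893: Sun/Tue  …(49 more)…  1943: Fri/Sun  1944: Sun/Mon  1945: Mon/Wed  1946: Tue/Thu  1947: Wed/Fri  1948: Fri/Sat  1949: Sat/Mon  1950: Sun/Tue  1951: Mon/Wed  1952: Wed/Thu ✓  1953: Thu/Sat  1954: Fri/Sun  1955: Sat/Mon  1956: Mon/Tue
Both conditions hold in: 1884, 1924, 1952 — 3.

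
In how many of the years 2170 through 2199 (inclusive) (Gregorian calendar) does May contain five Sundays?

May has 31 days; it has five Sundays when Sunday falls among the first (month-length − 28) days — i.e. when May 1 is one of Sunday/Saturday/Friday.
May 1 by year: 2170:Tue 2171:Wed 2172:Fri✓ 2173:Sat✓ 2174:Sun✓ 2175:Mon 2176:Wed 2177:Thu 2178:Fri✓ 2179:Sat✓ 2180:Mon 2181:Tue 2182:Wed 2183:Thu 2184:Sat✓ 2185:Sun✓ 2186:Mon 2187:Tue 2188:Thu 2189:Fri✓ 2190:Sat✓ 2191:Sun✓ 2192:Tue 2193:Wed 2194:Thu 2195:Fri✓ 2196:Sun✓ 2197:Mon 2198:Tue 2199:Wed
Years with five Sundays: 2172, 2173, 2174, 2178, 2179, 2184, 2185, 2189, 2190, 2191, 2195, 2196 → 12.

12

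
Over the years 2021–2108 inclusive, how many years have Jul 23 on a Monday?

13

Track Jul 23's weekday year by year (advancing +1, or +2 across a Feb 29):
  2021: Fri  2022: Sat (+1)  2023: Sun (+1)  2024: Tue (+2)  2025: Wed (+1)
  2026: Thu (+1)  2027: Fri (+1)  2028: Sun (+2)  2029: Mon (+1) ✓  2030: Tue (+1)
  2031: Wed (+1)  2032: Fri (+2)  2033: Sat (+1)  2034: Sun (+1)  … (60 more years) …
  2095: Sat (+1)  2096: Mon (+2) ✓  2097: Tue (+1)  2098: Wed (+1)  2099: Thu (+1)
  2100: Fri (+1)  2101: Sat (+1)  2102: Sun (+1)  2103: Mon (+1) ✓  2104: Wed (+2)
  2105: Thu (+1)  2106: Fri (+1)  2107: Sat (+1)  2108: Mon (+2) ✓
Monday years: 2029, 2035, 2040, 2046, 2057, 2063, 2068, 2074, 2085, 2091, 2096, 2103, 2108 — 13 in total.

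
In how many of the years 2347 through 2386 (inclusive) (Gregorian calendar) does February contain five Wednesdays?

2

February has 28 days (29 in leap years); it has five Wednesdays when Wednesday falls among the first (month-length − 28) days — i.e. when February 1 is Wednesday in a leap year (never in a common year).
February 1 by year: 2347:Sat 2348:Sun 2349:Tue 2350:Wed 2351:Thu 2352:Fri 2353:Sun 2354:Mon 2355:Tue 2356:Wed✓ 2357:Fri 2358:Sat 2359:Sun 2360:Mon 2361:Wed …(10 more)… 2372:Tue 2373:Thu 2374:Fri 2375:Sat 2376:Sun 2377:Tue 2378:Wed 2379:Thu 2380:Fri 2381:Sun 2382:Mon 2383:Tue 2384:Wed✓ 2385:Fri 2386:Sat
Years with five Wednesdays: 2356, 2384 → 2.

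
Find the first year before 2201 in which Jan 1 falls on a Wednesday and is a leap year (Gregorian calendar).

2172

Jan 1 advances by 2 weekdays after a leap year and by 1 after a common year.
2201: Jan 1 is Thursday.
2200: Wednesday
2199: Tuesday
2198: Monday
2197: Sunday
2196: Friday (leap)
2195: Thursday
2194: Wednesday
2193: Tuesday
2192: Sunday (leap)
2191: Saturday
2190: Friday
2189: Thursday
2188: Tuesday (leap)
2187: Monday
2186: Sunday
2185: Saturday
2184: Thursday (leap)
2183: Wednesday
2182: Tuesday
2181: Monday
2180: Saturday (leap)
2179: Friday
2178: Thursday
2177: Wednesday
2176: Monday (leap)
2175: Sunday
2174: Saturday
2173: Friday
2172: Wednesday (leap)
2172 begins on a Wednesday and is a leap year.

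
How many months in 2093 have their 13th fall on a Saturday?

Check the 13th of each month of 2093: Jan 13: Tue, Feb 13: Fri, Mar 13: Fri, Apr 13: Mon, May 13: Wed, Jun 13: Sat, Jul 13: Mon, Aug 13: Thu, Sep 13: Sun, Oct 13: Tue, Nov 13: Fri, Dec 13: Sun.
Saturday occurs in June — 1 month.

1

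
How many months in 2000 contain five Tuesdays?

A month of length L has five Tuesdays iff its first Tuesday is on day ≤ L−28 (so day 1–3 in a 31-day month, 1–2 in a 30-day month, day 1 in a leap February).
Checking each month of 2000: Jan starts Sat (31d); Feb starts Tue (29d) ✓; Mar starts Wed (31d); Apr starts Sat (30d); May starts Mon (31d) ✓; Jun starts Thu (30d); Jul starts Sat (31d); Aug starts Tue (31d) ✓; Sep starts Fri (30d); Oct starts Sun (31d) ✓; Nov starts Wed (30d); Dec starts Fri (31d).
Five-Tuesday months: February, May, August, October → 4.

4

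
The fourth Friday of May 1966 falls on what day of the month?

27

May 1, 1966 is a Sunday, so the first Friday is the 6th.
The fourth Friday is 6 + 21 = 27.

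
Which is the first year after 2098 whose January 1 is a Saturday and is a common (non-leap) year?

Jan 1 advances by 2 weekdays after a leap year and by 1 after a common year.
2098: Jan 1 is Wednesday.
2099: Thursday
2100: Friday
2101: Saturday
2101 begins on a Saturday and is a common year.

2101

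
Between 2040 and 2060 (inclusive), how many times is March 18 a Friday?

Track March 18's weekday year by year (advancing +1, or +2 across a Feb 29):
  2040: Sun  2041: Mon (+1)  2042: Tue (+1)  2043: Wed (+1)  2044: Fri (+2) ✓
  2045: Sat (+1)  2046: Sun (+1)  2047: Mon (+1)  2048: Wed (+2)  2049: Thu (+1)
  2050: Fri (+1) ✓  2051: Sat (+1)  2052: Mon (+2)  2053: Tue (+1)  2054: Wed (+1)
  2055: Thu (+1)  2056: Sat (+2)  2057: Sun (+1)  2058: Mon (+1)  2059: Tue (+1)
  2060: Thu (+2)
Friday years: 2044, 2050 — 2 in total.

2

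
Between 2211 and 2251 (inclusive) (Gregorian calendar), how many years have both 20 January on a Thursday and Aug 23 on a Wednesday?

2

Check each year's weekday for 20 January and Aug 23:
  2211: Sun/Fri  2212: Mon/Sun  2213: Wed/Mon  2214: Thu/Tue  2215: Fri/Wed  2216: Sat/Fri  2217: Mon/Sat  2218: Tue/Sun  2219: Wed/Mon  2220: Thu/Wed ✓  2221: Sat/Thu  2222: Sun/Fri  2223: Mon/Sat  2224: Tue/Mon  …(13 more)…  2238: Sat/Thu  2239: Sun/Fri  2240: Mon/Sun  2241: Wed/Mon  2242: Thu/Tue  2243: Fri/Wed  2244: Sat/Fri  2245: Mon/Sat  2246: Tue/Sun  2247: Wed/Mon  2248: Thu/Wed ✓  2249: Sat/Thu  2250: Sun/Fri  2251: Mon/Sat
Both conditions hold in: 2220, 2248 — 2.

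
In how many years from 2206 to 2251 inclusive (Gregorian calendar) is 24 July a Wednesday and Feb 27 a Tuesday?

Check each year's weekday for 24 July and Feb 27:
  2206: Thu/Thu  2207: Fri/Fri  2208: Sun/Sat  2209: Mon/Mon  2210: Tue/Tue  2211: Wed/Wed  2212: Fri/Thu  2213: Sat/Sat  2214: Sun/Sun  2215: Mon/Mon  2216: Wed/Tue ✓  2217: Thu/Thu  2218: Fri/Fri  2219: Sat/Sat  …(18 more)…  2238: Tue/Tue  2239: Wed/Wed  2240: Fri/Thu  2241: Sat/Sat  2242: Sun/Sun  2243: Mon/Mon  2244: Wed/Tue ✓  2245: Thu/Thu  2246: Fri/Fri  2247: Sat/Sat  2248: Mon/Sun  2249: Tue/Tue  2250: Wed/Wed  2251: Thu/Thu
Both conditions hold in: 2216, 2244 — 2.

2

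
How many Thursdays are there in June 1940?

June 1940 has 30 days and begins on Saturday.
The first Thursday is June 6.
Thursdays fall on 6, 13, 20, 27 — that's 4.

4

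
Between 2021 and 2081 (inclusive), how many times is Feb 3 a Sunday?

Track Feb 3's weekday year by year (advancing +1, or +2 across a Feb 29):
  2021: Wed  2022: Thu (+1)  2023: Fri (+1)  2024: Sat (+1)  2025: Mon (+2)
  2026: Tue (+1)  2027: Wed (+1)  2028: Thu (+1)  2029: Sat (+2)  2030: Sun (+1) ✓
  2031: Mon (+1)  2032: Tue (+1)  2033: Thu (+2)  2034: Fri (+1)  … (33 more years) …
  2068: Fri (+1)  2069: Sun (+2) ✓  2070: Mon (+1)  2071: Tue (+1)  2072: Wed (+1)
  2073: Fri (+2)  2074: Sat (+1)  2075: Sun (+1) ✓  2076: Mon (+1)  2077: Wed (+2)
  2078: Thu (+1)  2079: Fri (+1)  2080: Sat (+1)  2081: Mon (+2)
Sunday years: 2030, 2036, 2041, 2047, 2058, 2064, 2069, 2075 — 8 in total.

8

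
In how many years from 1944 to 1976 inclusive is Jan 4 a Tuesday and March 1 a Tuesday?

Check each year's weekday for Jan 4 and March 1:
  1944: Tue/Wed  1945: Thu/Thu  1946: Fri/Fri  1947: Sat/Sat  1948: Sun/Mon  1949: Tue/Tue ✓  1950: Wed/Wed  1951: Thu/Thu  1952: Fri/Sat  1953: Sun/Sun  1954: Mon/Mon  1955: Tue/Tue ✓  1956: Wed/Thu  1957: Fri/Fri  …(5 more)…  1963: Fri/Fri  1964: Sat/Sun  1965: Mon/Mon  1966: Tue/Tue ✓  1967: Wed/Wed  1968: Thu/Fri  1969: Sat/Sat  1970: Sun/Sun  1971: Mon/Mon  1972: Tue/Wed  1973: Thu/Thu  1974: Fri/Fri  1975: Sat/Sat  1976: Sun/Mon
Both conditions hold in: 1949, 1955, 1966 — 3.

3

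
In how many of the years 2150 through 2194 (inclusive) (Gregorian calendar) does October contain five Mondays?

October has 31 days; it has five Mondays when Monday falls among the first (month-length − 28) days — i.e. when October 1 is one of Monday/Sunday/Saturday.
October 1 by year: 2150:Thu 2151:Fri 2152:Sun✓ 2153:Mon✓ 2154:Tue 2155:Wed 2156:Fri 2157:Sat✓ 2158:Sun✓ 2159:Mon✓ 2160:Wed 2161:Thu 2162:Fri 2163:Sat✓ 2164:Mon✓ …(15 more)… 2180:Sun✓ 2181:Mon✓ 2182:Tue 2183:Wed 2184:Fri 2185:Sat✓ 2186:Sun✓ 2187:Mon✓ 2188:Wed 2189:Thu 2190:Fri 2191:Sat✓ 2192:Mon✓ 2193:Tue 2194:Wed
Years with five Mondays: 2152, 2153, 2157, 2158, 2159, 2163, 2164, 2168, 2169, 2170, 2174, 2175, 2180, 2181, 2185, 2186, 2187, 2191, 2192 → 19.

19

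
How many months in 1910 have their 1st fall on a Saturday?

Check the 1st of each month of 1910: Jan 1: Sat, Feb 1: Tue, Mar 1: Tue, Apr 1: Fri, May 1: Sun, Jun 1: Wed, Jul 1: Fri, Aug 1: Mon, Sep 1: Thu, Oct 1: Sat, Nov 1: Tue, Dec 1: Thu.
Saturday occurs in January, October — 2 months.

2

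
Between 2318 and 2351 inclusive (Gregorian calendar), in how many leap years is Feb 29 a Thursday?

Leap years in 2318–2351: 8 of them.
Feb 29 weekday advances by 5 (mod 7) from one leap year to the next four years later (or differs when a century non-leap intervenes).
Leap-day weekdays: 2320:Sun 2324:Fri 2328:Wed 2332:Mon 2336:Sat 2340:Thu✓ 2344:Tue 2348:Sun
Thursday: 2340 → 1.

1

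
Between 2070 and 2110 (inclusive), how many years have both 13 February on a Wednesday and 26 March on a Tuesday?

Check each year's weekday for 13 February and 26 March:
  2070: Thu/Wed  2071: Fri/Thu  2072: Sat/Sat  2073: Mon/Sun  2074: Tue/Mon  2075: Wed/Tue ✓  2076: Thu/Thu  2077: Sat/Fri  2078: Sun/Sat  2079: Mon/Sun  2080: Tue/Tue  2081: Thu/Wed  2082: Fri/Thu  2083: Sat/Fri  …(13 more)…  2097: Wed/Tue ✓  2098: Thu/Wed  2099: Fri/Thu  2100: Sat/Fri  2101: Sun/Sat  2102: Mon/Sun  2103: Tue/Mon  2104: Wed/Wed  2105: Fri/Thu  2106: Sat/Fri  2107: Sun/Sat  2108: Mon/Mon  2109: Wed/Tue ✓  2110: Thu/Wed
Both conditions hold in: 2075, 2086, 2097, 2109 — 4.

4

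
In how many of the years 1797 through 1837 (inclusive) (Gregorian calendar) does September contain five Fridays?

12

September has 30 days; it has five Fridays when Friday falls among the first (month-length − 28) days — i.e. when September 1 is one of Friday/Thursday.
September 1 by year: 1797:Fri✓ 1798:Sat 1799:Sun 1800:Mon 1801:Tue 1802:Wed 1803:Thu✓ 1804:Sat 1805:Sun 1806:Mon 1807:Tue 1808:Thu✓ 1809:Fri✓ 1810:Sat 1811:Sun …(11 more)… 1823:Mon 1824:Wed 1825:Thu✓ 1826:Fri✓ 1827:Sat 1828:Mon 1829:Tue 1830:Wed 1831:Thu✓ 1832:Sat 1833:Sun 1834:Mon 1835:Tue 1836:Thu✓ 1837:Fri✓
Years with five Fridays: 1797, 1803, 1808, 1809, 1814, 1815, 1820, 1825, 1826, 1831, 1836, 1837 → 12.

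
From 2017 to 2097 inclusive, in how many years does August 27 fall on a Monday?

12

Track August 27's weekday year by year (advancing +1, or +2 across a Feb 29):
  2017: Sun  2018: Mon (+1) ✓  2019: Tue (+1)  2020: Thu (+2)  2021: Fri (+1)
  2022: Sat (+1)  2023: Sun (+1)  2024: Tue (+2)  2025: Wed (+1)  2026: Thu (+1)
  2027: Fri (+1)  2028: Sun (+2)  2029: Mon (+1) ✓  2030: Tue (+1)  … (53 more years) …
  2084: Sun (+2)  2085: Mon (+1) ✓  2086: Tue (+1)  2087: Wed (+1)  2088: Fri (+2)
  2089: Sat (+1)  2090: Sun (+1)  2091: Mon (+1) ✓  2092: Wed (+2)  2093: Thu (+1)
  2094: Fri (+1)  2095: Sat (+1)  2096: Mon (+2) ✓  2097: Tue (+1)
Monday years: 2018, 2029, 2035, 2040, 2046, 2057, 2063, 2068, 2074, 2085, 2091, 2096 — 12 in total.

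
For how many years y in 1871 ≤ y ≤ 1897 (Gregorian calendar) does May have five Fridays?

12

May has 31 days; it has five Fridays when Friday falls among the first (month-length − 28) days — i.e. when May 1 is one of Friday/Thursday/Wednesday.
May 1 by year: 1871:Mon 1872:Wed✓ 1873:Thu✓ 1874:Fri✓ 1875:Sat 1876:Mon 1877:Tue 1878:Wed✓ 1879:Thu✓ 1880:Sat 1881:Sun 1882:Mon 1883:Tue 1884:Thu✓ 1885:Fri✓ 1886:Sat 1887:Sun 1888:Tue 1889:Wed✓ 1890:Thu✓ 1891:Fri✓ 1892:Sun 1893:Mon 1894:Tue 1895:Wed✓ 1896:Fri✓ 1897:Sat
Years with five Fridays: 1872, 1873, 1874, 1878, 1879, 1884, 1885, 1889, 1890, 1891, 1895, 1896 → 12.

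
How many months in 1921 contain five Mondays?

A month of length L has five Mondays iff its first Monday is on day ≤ L−28 (so day 1–3 in a 31-day month, 1–2 in a 30-day month, day 1 in a leap February).
Checking each month of 1921: Jan starts Sat (31d) ✓; Feb starts Tue (28d); Mar starts Tue (31d); Apr starts Fri (30d); May starts Sun (31d) ✓; Jun starts Wed (30d); Jul starts Fri (31d); Aug starts Mon (31d) ✓; Sep starts Thu (30d); Oct starts Sat (31d) ✓; Nov starts Tue (30d); Dec starts Thu (31d).
Five-Monday months: January, May, August, October → 4.

4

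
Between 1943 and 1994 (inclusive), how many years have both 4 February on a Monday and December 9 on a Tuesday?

Check each year's weekday for 4 February and December 9:
  1943: Thu/Thu  1944: Fri/Sat  1945: Sun/Sun  1946: Mon/Mon  1947: Tue/Tue  1948: Wed/Thu  1949: Fri/Fri  1950: Sat/Sat  1951: Sun/Sun  1952: Mon/Tue ✓  1953: Wed/Wed  1954: Thu/Thu  1955: Fri/Fri  1956: Sat/Sun  …(24 more)…  1981: Wed/Wed  1982: Thu/Thu  1983: Fri/Fri  1984: Sat/Sun  1985: Mon/Mon  1986: Tue/Tue  1987: Wed/Wed  1988: Thu/Fri  1989: Sat/Sat  1990: Sun/Sun  1991: Mon/Mon  1992: Tue/Wed  1993: Thu/Thu  1994: Fri/Fri
Both conditions hold in: 1952, 1980 — 2.

2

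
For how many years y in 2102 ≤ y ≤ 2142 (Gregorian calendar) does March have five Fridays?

March has 31 days; it has five Fridays when Friday falls among the first (month-length − 28) days — i.e. when March 1 is one of Friday/Thursday/Wednesday.
March 1 by year: 2102:Wed✓ 2103:Thu✓ 2104:Sat 2105:Sun 2106:Mon 2107:Tue 2108:Thu✓ 2109:Fri✓ 2110:Sat 2111:Sun 2112:Tue 2113:Wed✓ 2114:Thu✓ 2115:Fri✓ 2116:Sun …(11 more)… 2128:Mon 2129:Tue 2130:Wed✓ 2131:Thu✓ 2132:Sat 2133:Sun 2134:Mon 2135:Tue 2136:Thu✓ 2137:Fri✓ 2138:Sat 2139:Sun 2140:Tue 2141:Wed✓ 2142:Thu✓
Years with five Fridays: 2102, 2103, 2108, 2109, 2113, 2114, 2115, 2119, 2120, 2124, 2125, 2126, 2130, 2131, 2136, 2137, 2141, 2142 → 18.

18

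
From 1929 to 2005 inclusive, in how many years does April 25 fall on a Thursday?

Track April 25's weekday year by year (advancing +1, or +2 across a Feb 29):
  1929: Thu ✓  1930: Fri (+1)  1931: Sat (+1)  1932: Mon (+2)  1933: Tue (+1)
  1934: Wed (+1)  1935: Thu (+1) ✓  1936: Sat (+2)  1937: Sun (+1)  1938: Mon (+1)
  1939: Tue (+1)  1940: Thu (+2) ✓  1941: Fri (+1)  1942: Sat (+1)  … (49 more years) …
  1992: Sat (+2)  1993: Sun (+1)  1994: Mon (+1)  1995: Tue (+1)  1996: Thu (+2) ✓
  1997: Fri (+1)  1998: Sat (+1)  1999: Sun (+1)  2000: Tue (+2)  2001: Wed (+1)
  2002: Thu (+1) ✓  2003: Fri (+1)  2004: Sun (+2)  2005: Mon (+1)
Thursday years: 1929, 1935, 1940, 1946, 1957, 1963, 1968, 1974, 1985, 1991, 1996, 2002 — 12 in total.

12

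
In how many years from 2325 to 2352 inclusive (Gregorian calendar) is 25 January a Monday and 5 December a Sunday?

3

Check each year's weekday for 25 January and 5 December:
  2325: Sun/Sat  2326: Mon/Sun ✓  2327: Tue/Mon  2328: Wed/Wed  2329: Fri/Thu  2330: Sat/Fri  2331: Sun/Sat  2332: Mon/Mon  2333: Wed/Tue  2334: Thu/Wed  2335: Fri/Thu  2336: Sat/Sat  2337: Mon/Sun ✓  2338: Tue/Mon  2339: Wed/Tue  2340: Thu/Thu  2341: Sat/Fri  2342: Sun/Sat  2343: Mon/Sun ✓  2344: Tue/Tue  2345: Thu/Wed  2346: Fri/Thu  2347: Sat/Fri  2348: Sun/Sun  2349: Tue/Mon  2350: Wed/Tue  2351: Thu/Wed  2352: Fri/Fri
Both conditions hold in: 2326, 2337, 2343 — 3.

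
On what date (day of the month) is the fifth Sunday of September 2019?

29

September 1, 2019 is a Sunday, so the first Sunday is the 1st.
The fifth Sunday is 1 + 28 = 29.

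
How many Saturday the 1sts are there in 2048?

2

Check the 1st of each month of 2048: Jan 1: Wed, Feb 1: Sat, Mar 1: Sun, Apr 1: Wed, May 1: Fri, Jun 1: Mon, Jul 1: Wed, Aug 1: Sat, Sep 1: Tue, Oct 1: Thu, Nov 1: Sun, Dec 1: Tue.
Saturday occurs in February, August — 2 months.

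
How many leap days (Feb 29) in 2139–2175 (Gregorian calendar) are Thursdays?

1

Leap years in 2139–2175: 9 of them.
Feb 29 weekday advances by 5 (mod 7) from one leap year to the next four years later (or differs when a century non-leap intervenes).
Leap-day weekdays: 2140:Mon 2144:Sat 2148:Thu✓ 2152:Tue 2156:Sun 2160:Fri 2164:Wed 2168:Mon 2172:Sat
Thursday: 2148 → 1.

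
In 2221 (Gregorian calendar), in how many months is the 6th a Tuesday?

Check the 6th of each month of 2221: Jan 6: Sat, Feb 6: Tue, Mar 6: Tue, Apr 6: Fri, May 6: Sun, Jun 6: Wed, Jul 6: Fri, Aug 6: Mon, Sep 6: Thu, Oct 6: Sat, Nov 6: Tue, Dec 6: Thu.
Tuesday occurs in February, March, November — 3 months.

3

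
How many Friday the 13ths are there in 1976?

2

Check the 13th of each month of 1976: Jan 13: Tue, Feb 13: Fri, Mar 13: Sat, Apr 13: Tue, May 13: Thu, Jun 13: Sun, Jul 13: Tue, Aug 13: Fri, Sep 13: Mon, Oct 13: Wed, Nov 13: Sat, Dec 13: Mon.
Friday occurs in February, August — 2 months.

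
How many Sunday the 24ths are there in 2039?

2

Check the 24th of each month of 2039: Jan 24: Mon, Feb 24: Thu, Mar 24: Thu, Apr 24: Sun, May 24: Tue, Jun 24: Fri, Jul 24: Sun, Aug 24: Wed, Sep 24: Sat, Oct 24: Mon, Nov 24: Thu, Dec 24: Sat.
Sunday occurs in April, July — 2 months.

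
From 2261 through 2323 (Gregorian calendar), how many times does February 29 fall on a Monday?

Leap years in 2261–2323: 14 of them.
Feb 29 weekday advances by 5 (mod 7) from one leap year to the next four years later (or differs when a century non-leap intervenes).
Leap-day weekdays: 2264:Mon✓ 2268:Sat 2272:Thu 2276:Tue 2280:Sun 2284:Fri 2288:Wed 2292:Mon✓ 2296:Sat 2304:Mon✓ 2308:Sat 2312:Thu 2316:Tue 2320:Sun
Monday: 2264, 2292, 2304 → 3.

3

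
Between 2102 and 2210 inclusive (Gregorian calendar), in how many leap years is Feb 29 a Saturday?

Leap years in 2102–2210: 26 of them.
Feb 29 weekday advances by 5 (mod 7) from one leap year to the next four years later (or differs when a century non-leap intervenes).
Leap-day weekdays: 2104:Fri 2108:Wed 2112:Mon 2116:Sat✓ 2120:Thu 2124:Tue 2128:Sun 2132:Fri 2136:Wed 2140:Mon 2144:Sat✓ 2148:Thu 2152:Tue 2156:Sun 2160:Fri 2164:Wed 2168:Mon 2172:Sat✓ 2176:Thu 2180:Tue 2184:Sun 2188:Fri 2192:Wed 2196:Mon 2204:Wed 2208:Mon
Saturday: 2116, 2144, 2172 → 3.

3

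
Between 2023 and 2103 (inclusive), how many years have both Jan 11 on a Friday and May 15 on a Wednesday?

Check each year's weekday for Jan 11 and May 15:
  2023: Wed/Mon  2024: Thu/Wed  2025: Sat/Thu  2026: Sun/Fri  2027: Mon/Sat  2028: Tue/Mon  2029: Thu/Tue  2030: Fri/Wed ✓  2031: Sat/Thu  2032: Sun/Sat  2033: Tue/Sun  2034: Wed/Mon  2035: Thu/Tue  2036: Fri/Thu  …(53 more)…  2090: Wed/Mon  2091: Thu/Tue  2092: Fri/Thu  2093: Sun/Fri  2094: Mon/Sat  2095: Tue/Sun  2096: Wed/Tue  2097: Fri/Wed ✓  2098: Sat/Thu  2099: Sun/Fri  2100: Mon/Sat  2101: Tue/Sun  2102: Wed/Mon  2103: Thu/Tue
Both conditions hold in: 2030, 2041, 2047, 2058, 2069, 2075, 2086, 2097 — 8.

8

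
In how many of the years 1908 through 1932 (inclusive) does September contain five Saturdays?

September has 30 days; it has five Saturdays when Saturday falls among the first (month-length − 28) days — i.e. when September 1 is one of Saturday/Friday.
September 1 by year: 1908:Tue 1909:Wed 1910:Thu 1911:Fri✓ 1912:Sun 1913:Mon 1914:Tue 1915:Wed 1916:Fri✓ 1917:Sat✓ 1918:Sun 1919:Mon 1920:Wed 1921:Thu 1922:Fri✓ 1923:Sat✓ 1924:Mon 1925:Tue 1926:Wed 1927:Thu 1928:Sat✓ 1929:Sun 1930:Mon 1931:Tue 1932:Thu
Years with five Saturdays: 1911, 1916, 1917, 1922, 1923, 1928 → 6.

6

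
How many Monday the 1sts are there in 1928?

1

Check the 1st of each month of 1928: Jan 1: Sun, Feb 1: Wed, Mar 1: Thu, Apr 1: Sun, May 1: Tue, Jun 1: Fri, Jul 1: Sun, Aug 1: Wed, Sep 1: Sat, Oct 1: Mon, Nov 1: Thu, Dec 1: Sat.
Monday occurs in October — 1 month.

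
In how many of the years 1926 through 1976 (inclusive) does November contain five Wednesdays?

14

November has 30 days; it has five Wednesdays when Wednesday falls among the first (month-length − 28) days — i.e. when November 1 is one of Wednesday/Tuesday.
November 1 by year: 1926:Mon 1927:Tue✓ 1928:Thu 1929:Fri 1930:Sat 1931:Sun 1932:Tue✓ 1933:Wed✓ 1934:Thu 1935:Fri 1936:Sun 1937:Mon 1938:Tue✓ 1939:Wed✓ 1940:Fri …(21 more)… 1962:Thu 1963:Fri 1964:Sun 1965:Mon 1966:Tue✓ 1967:Wed✓ 1968:Fri 1969:Sat 1970:Sun 1971:Mon 1972:Wed✓ 1973:Thu 1974:Fri 1975:Sat 1976:Mon
Years with five Wednesdays: 1927, 1932, 1933, 1938, 1939, 1944, 1949, 1950, 1955, 1960, 1961, 1966, 1967, 1972 → 14.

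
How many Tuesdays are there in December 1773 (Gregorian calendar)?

December 1773 has 31 days and begins on Wednesday.
The first Tuesday is December 7.
Tuesdays fall on 7, 14, 21, 28 — that's 4.

4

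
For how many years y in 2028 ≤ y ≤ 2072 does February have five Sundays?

2

February has 28 days (29 in leap years); it has five Sundays when Sunday falls among the first (month-length − 28) days — i.e. when February 1 is Sunday in a leap year (never in a common year).
February 1 by year: 2028:Tue 2029:Thu 2030:Fri 2031:Sat 2032:Sun✓ 2033:Tue 2034:Wed 2035:Thu 2036:Fri 2037:Sun 2038:Mon 2039:Tue 2040:Wed 2041:Fri 2042:Sat …(15 more)… 2058:Fri 2059:Sat 2060:Sun✓ 2061:Tue 2062:Wed 2063:Thu 2064:Fri 2065:Sun 2066:Mon 2067:Tue 2068:Wed 2069:Fri 2070:Sat 2071:Sun 2072:Mon
Years with five Sundays: 2032, 2060 → 2.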